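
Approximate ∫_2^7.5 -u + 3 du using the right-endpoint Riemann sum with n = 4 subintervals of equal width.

Δu = (7.5 − 2)/4 = 1.375.
Right endpoints: 3.375, 4.75, 6.125, 7.5.
f(3.375) = -0.375, f(4.75) = -1.75, f(6.125) = -3.125, f(7.5) = -4.5.
Sum = Δu · [f(3.375) + f(4.75) + f(6.125) + f(7.5)].
Sum = -13.40625.

-13.40625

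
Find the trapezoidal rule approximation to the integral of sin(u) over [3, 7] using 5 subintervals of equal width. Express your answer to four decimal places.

Δu = (7 − 3)/5 = 0.8.
f(3) ≈ 0.1411, f(3.8) ≈ -0.6119, f(4.6) ≈ -0.9937, f(5.4) ≈ -0.7728, f(6.2) ≈ -0.0831, f(7) ≈ 0.6570.
T_5 = (Δu/2)·[f(u_0) + 2f(u_1) + ... + 2f(u_{4}) + f(u_5)].
Sum ≈ -1.6499.

-1.6499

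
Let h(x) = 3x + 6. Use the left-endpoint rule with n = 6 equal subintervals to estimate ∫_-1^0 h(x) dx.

Δx = (0 − (-1))/6 = 1/6.
Left endpoints: -1, -5/6, -2/3, -0.5, -1/3, -1/6.
h(-1) = 3, h(-5/6) = 3.5, h(-2/3) = 4, h(-0.5) = 4.5, h(-1/3) = 5, h(-1/6) = 5.5.
Sum = Δx · [h(-1) + h(-5/6) + h(-2/3) + ...].
Sum = 4.25.

4.25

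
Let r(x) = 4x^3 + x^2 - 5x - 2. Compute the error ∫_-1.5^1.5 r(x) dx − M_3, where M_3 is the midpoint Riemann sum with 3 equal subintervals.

0.25

Exact integral: ∫_-1.5^1.5 r(x) dx = -3.75.
M_3 = -4.
Error = -3.75 − (-4) = 0.25.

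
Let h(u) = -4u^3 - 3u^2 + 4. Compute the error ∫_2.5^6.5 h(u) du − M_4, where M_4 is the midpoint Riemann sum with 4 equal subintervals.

-19

Exact integral: ∫_2.5^6.5 h(u) du = -1989.
M_4 = -1970.
Error = -1989 − (-1970) = -19.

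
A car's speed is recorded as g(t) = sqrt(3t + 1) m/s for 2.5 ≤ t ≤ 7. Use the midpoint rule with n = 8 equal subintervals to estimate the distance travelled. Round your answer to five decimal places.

17.42647

Δt = (7 − 2.5)/8 = 0.5625.
Midpoints: 2.78125, 3.34375, 3.90625, 4.46875, 5.03125, 5.59375, 6.15625, 6.71875.
g(2.78125) ≈ 3.05675, g(3.34375) ≈ 3.32133, g(3.90625) ≈ 3.56634, g(4.46875) ≈ 3.79556, g(5.03125) ≈ 4.01170, g(5.59375) ≈ 4.21678, g(6.15625) ≈ 4.41234, g(6.71875) ≈ 4.59959.
Sum = Δt · [g(2.78125) + g(3.34375) + g(3.90625) + ...].
Sum ≈ 17.42647.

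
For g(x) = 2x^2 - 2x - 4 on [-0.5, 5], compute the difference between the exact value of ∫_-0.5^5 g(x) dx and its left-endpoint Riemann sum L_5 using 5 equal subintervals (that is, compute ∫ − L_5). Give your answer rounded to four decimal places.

18.9567

Exact integral: ∫_-0.5^5 g(x) dx ≈ 36.666667.
L_5 = 17.71.
Error ≈ 36.666667 − 17.71 ≈ 18.9567.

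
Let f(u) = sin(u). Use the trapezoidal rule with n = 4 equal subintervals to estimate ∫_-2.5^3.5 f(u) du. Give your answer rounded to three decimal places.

0.109

Δu = (3.5 − (-2.5))/4 = 1.5.
f(-2.5) ≈ -0.598, f(-1) ≈ -0.841, f(0.5) ≈ 0.479, f(2) ≈ 0.909, f(3.5) ≈ -0.351.
T_4 = (Δu/2)·[f(u_0) + 2f(u_1) + 2f(u_2) + 2f(u_3) + f(u_4)].
Sum ≈ 0.109.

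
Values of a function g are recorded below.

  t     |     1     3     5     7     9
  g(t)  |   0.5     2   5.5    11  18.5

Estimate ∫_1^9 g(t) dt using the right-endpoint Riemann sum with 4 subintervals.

74

Δt = 2.
Sum = 2·[2 + 5.5 + 11 + 18.5] = 74.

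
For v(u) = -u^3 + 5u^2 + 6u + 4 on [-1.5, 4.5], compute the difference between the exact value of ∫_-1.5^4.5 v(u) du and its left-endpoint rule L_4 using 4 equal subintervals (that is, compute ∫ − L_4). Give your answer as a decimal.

22.5

Exact integral: ∫_-1.5^4.5 v(u) du = 134.25.
L_4 = 111.75.
Error = 134.25 − 111.75 = 22.5.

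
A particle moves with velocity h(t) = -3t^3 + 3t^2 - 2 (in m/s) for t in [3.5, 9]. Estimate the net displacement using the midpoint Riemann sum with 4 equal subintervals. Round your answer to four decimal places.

Δt = (9 − 3.5)/4 = 1.375.
Midpoints: 4.1875, 5.5625, 6.9375, 8.3125.
h(4.1875) = -695009/4096, h(5.5625) = -1742891/4096, h(6.9375) = -3519677/4096, h(8.3125) = -6217031/4096.
Sum = Δt · [h(4.1875) + h(5.5625) + h(6.9375) + h(8.3125)].
Sum ≈ -4086.9351.

-4086.9351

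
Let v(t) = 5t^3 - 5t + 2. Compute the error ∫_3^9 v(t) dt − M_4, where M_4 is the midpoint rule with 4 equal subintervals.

Exact integral: ∫_3^9 v(t) dt = 7932.
M_4 = 7830.75.
Error = 7932 − 7830.75 = 101.25.

101.25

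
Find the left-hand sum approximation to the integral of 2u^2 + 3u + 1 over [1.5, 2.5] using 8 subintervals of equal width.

Δu = (2.5 − 1.5)/8 = 0.125.
Left endpoints: 1.5, 1.625, 1.75, 1.875, 2, 2.125, 2.25, 2.375.
f(1.5) = 10, f(1.625) = 11.15625, f(1.75) = 12.375, f(1.875) = 13.65625, f(2) = 15, f(2.125) = 16.40625, f(2.25) = 17.875, f(2.375) = 19.40625.
Sum = Δu · [f(1.5) + f(1.625) + f(1.75) + ...].
Sum = 14.484375.

14.484375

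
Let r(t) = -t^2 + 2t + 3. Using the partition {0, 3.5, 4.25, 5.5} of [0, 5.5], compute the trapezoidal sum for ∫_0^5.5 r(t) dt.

Subinterval widths: 3.5, 0.75, 1.25.
r(0) = 3, r(3.5) = -2.25, r(4.25) = -6.5625, r(5.5) = -16.25.
On each subinterval the trapezoid contributes (Δt_i/2)·[r(t_{i-1}) + r(t_i)].
Sum = -16.25.

-16.25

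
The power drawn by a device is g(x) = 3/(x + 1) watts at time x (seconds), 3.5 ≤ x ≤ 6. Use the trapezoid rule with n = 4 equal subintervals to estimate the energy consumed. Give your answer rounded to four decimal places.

1.3283

Δx = (6 − 3.5)/4 = 0.625.
g(3.5) = 2/3, g(4.125) = 24/41, g(4.75) = 12/23, g(5.375) = 8/17, g(6) = 3/7.
T_4 = (Δx/2)·[g(x_0) + 2g(x_1) + 2g(x_2) + 2g(x_3) + g(x_4)].
Sum ≈ 1.3283.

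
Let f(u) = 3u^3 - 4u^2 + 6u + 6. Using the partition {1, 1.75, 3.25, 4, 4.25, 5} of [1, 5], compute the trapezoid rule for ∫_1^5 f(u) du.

414.40625

Subinterval widths: 0.75, 1.5, 0.75, 0.25, 0.75.
f(1) = 11, f(1.75) = 20.328125, f(3.25) = 86.234375, f(4) = 158, f(4.25) = 189.546875, f(5) = 311.
On each subinterval the trapezoid contributes (Δu_i/2)·[f(u_{i-1}) + f(u_i)].
Sum = 414.40625.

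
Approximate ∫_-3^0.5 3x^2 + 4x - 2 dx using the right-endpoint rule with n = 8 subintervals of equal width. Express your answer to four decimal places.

Δx = (0.5 − (-3))/8 = 0.4375.
Right endpoints: -2.5625, -2.125, -1.6875, -1.25, -0.8125, -0.375, 0.0625, 0.5.
f(-2.5625) = 7.44921875, f(-2.125) = 3.046875, f(-1.6875) = -0.20703125, f(-1.25) = -2.3125, f(-0.8125) = -3.26953125, f(-0.375) = -3.078125, f(0.0625) = -1.73828125, f(0.5) = 0.75.
Sum = Δx · [f(-2.5625) + f(-2.125) + f(-1.6875) + ...].
Sum ≈ 0.2803.

0.2803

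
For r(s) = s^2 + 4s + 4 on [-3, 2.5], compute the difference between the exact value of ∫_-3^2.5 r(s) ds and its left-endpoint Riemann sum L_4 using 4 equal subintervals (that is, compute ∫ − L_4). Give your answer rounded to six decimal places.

Exact integral: ∫_-3^2.5 r(s) ds ≈ 30.70833333.
L_4 = 19.20703125.
Error ≈ 30.70833333 − 19.20703125 ≈ 11.501302.

11.501302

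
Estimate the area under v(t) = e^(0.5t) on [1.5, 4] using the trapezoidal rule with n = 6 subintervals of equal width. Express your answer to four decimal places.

10.5822

Δt = (4 − 1.5)/6 = 5/12.
v(1.5) ≈ 2.1170, v(23/12) ≈ 2.6073, v(7/3) ≈ 3.2113, v(2.75) ≈ 3.9551, v(19/6) ≈ 4.8712, v(43/12) ≈ 5.9994, v(4) ≈ 7.3891.
T_6 = (Δt/2)·[v(t_0) + 2v(t_1) + ... + 2v(t_{5}) + v(t_6)].
Sum ≈ 10.5822.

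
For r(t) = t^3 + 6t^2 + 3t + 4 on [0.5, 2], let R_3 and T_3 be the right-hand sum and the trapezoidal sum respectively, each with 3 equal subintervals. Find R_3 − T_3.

8.71875

R_3 = 40.6875.
T_3 = 31.96875.
R_3 − T_3 = 8.71875.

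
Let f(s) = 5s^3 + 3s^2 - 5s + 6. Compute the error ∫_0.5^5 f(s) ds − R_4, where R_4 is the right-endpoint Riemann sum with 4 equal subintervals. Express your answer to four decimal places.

-422.3232

Exact integral: ∫_0.5^5 f(s) ds = 871.171875.
R_4 ≈ 1293.495117.
Error ≈ 871.171875 − 1293.495117 ≈ -422.3232.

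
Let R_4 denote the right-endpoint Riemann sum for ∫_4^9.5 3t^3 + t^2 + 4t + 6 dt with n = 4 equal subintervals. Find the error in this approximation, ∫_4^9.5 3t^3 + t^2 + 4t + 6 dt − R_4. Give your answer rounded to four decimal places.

Exact integral: ∫_4^9.5 f(t) dt ≈ 6362.755208.
R_4 ≈ 8172.280273.
Error ≈ 6362.755208 − 8172.280273 ≈ -1809.5251.

-1809.5251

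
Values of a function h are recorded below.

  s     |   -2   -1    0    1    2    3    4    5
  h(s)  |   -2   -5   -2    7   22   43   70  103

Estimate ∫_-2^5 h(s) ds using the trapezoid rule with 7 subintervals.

Δs = 1.
T_7 = (1/2)·[(-2) + 2·(-5) + 2·(-2) + 2·7 + 2·22 + 2·43 + 2·70 + 103] = 185.5.

185.5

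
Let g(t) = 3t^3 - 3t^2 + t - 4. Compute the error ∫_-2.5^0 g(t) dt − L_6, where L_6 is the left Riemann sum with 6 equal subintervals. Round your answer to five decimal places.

15.22352

Exact integral: ∫_-2.5^0 g(t) dt = -58.046875.
L_6 ≈ -73.2703993.
Error ≈ -58.046875 − (-73.2703993) ≈ 15.22352.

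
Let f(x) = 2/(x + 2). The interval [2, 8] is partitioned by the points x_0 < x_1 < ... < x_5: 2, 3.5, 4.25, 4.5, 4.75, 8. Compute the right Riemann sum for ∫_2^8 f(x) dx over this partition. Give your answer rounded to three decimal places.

1.586

Subinterval widths: 1.5, 0.75, 0.25, 0.25, 3.25.
Right endpoints: 3.5, 4.25, 4.5, 4.75, 8.
f(3.5) = 4/11, f(4.25) = 0.32, f(4.5) = 4/13, f(4.75) = 8/27, f(8) = 0.2.
Sum = Σ Δx_i · f(x_i).
Sum ≈ 1.586.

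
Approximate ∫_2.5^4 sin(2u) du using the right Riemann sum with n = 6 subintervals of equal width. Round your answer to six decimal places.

0.453627

Δu = (4 − 2.5)/6 = 0.25.
Right endpoints: 2.75, 3, 3.25, 3.5, 3.75, 4.
f(2.75) ≈ -0.705540, f(3) ≈ -0.279415, f(3.25) ≈ 0.215120, f(3.5) ≈ 0.656987, f(3.75) ≈ 0.938000, f(4) ≈ 0.989358.
Sum = Δu · [f(2.75) + f(3) + f(3.25) + ...].
Sum ≈ 0.453627.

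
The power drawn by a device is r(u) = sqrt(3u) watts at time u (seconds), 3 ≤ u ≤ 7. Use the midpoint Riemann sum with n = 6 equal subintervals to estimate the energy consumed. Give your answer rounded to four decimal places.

Δu = (7 − 3)/6 = 2/3.
Midpoints: 10/3, 4, 14/3, 16/3, 6, 20/3.
r(10/3) ≈ 3.1623, r(4) ≈ 3.4641, r(14/3) ≈ 3.7417, r(16/3) ≈ 4.0000, r(6) ≈ 4.2426, r(20/3) ≈ 4.4721.
Sum = Δu · [r(10/3) + r(4) + r(14/3) + ...].
Sum ≈ 15.3885.

15.3885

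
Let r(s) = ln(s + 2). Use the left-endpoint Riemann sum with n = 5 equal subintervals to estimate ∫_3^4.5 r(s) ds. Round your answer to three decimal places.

2.580

Δs = (4.5 − 3)/5 = 0.3.
Left endpoints: 3, 3.3, 3.6, 3.9, 4.2.
r(3) ≈ 1.609, r(3.3) ≈ 1.668, r(3.6) ≈ 1.723, r(3.9) ≈ 1.775, r(4.2) ≈ 1.825.
Sum = Δs · [r(3) + r(3.3) + r(3.6) + r(3.9) + r(4.2)].
Sum ≈ 2.580.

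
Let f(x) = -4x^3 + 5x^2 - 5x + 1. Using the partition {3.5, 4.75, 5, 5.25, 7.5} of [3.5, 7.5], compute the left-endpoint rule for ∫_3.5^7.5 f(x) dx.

-1391.90625

Subinterval widths: 1.25, 0.25, 0.25, 2.25.
Left endpoints: 3.5, 4.75, 5, 5.25.
f(3.5) = -126.75, f(4.75) = -338.625, f(5) = -399, f(5.25) = -466.25.
Sum = Σ Δx_i · f(x_i).
Sum = -1391.90625.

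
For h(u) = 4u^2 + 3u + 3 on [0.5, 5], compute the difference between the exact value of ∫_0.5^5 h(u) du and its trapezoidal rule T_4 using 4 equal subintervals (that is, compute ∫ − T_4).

Exact integral: ∫_0.5^5 h(u) du = 217.125.
T_4 = 220.921875.
Error = 217.125 − 220.921875 = -3.796875.

-3.796875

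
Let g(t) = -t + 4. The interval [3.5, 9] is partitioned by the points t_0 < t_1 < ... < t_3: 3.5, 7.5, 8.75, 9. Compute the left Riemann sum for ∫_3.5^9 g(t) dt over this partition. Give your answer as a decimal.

Subinterval widths: 4, 1.25, 0.25.
Left endpoints: 3.5, 7.5, 8.75.
g(3.5) = 0.5, g(7.5) = -3.5, g(8.75) = -4.75.
Sum = Σ Δt_i · g(t_i).
Sum = -3.5625.

-3.5625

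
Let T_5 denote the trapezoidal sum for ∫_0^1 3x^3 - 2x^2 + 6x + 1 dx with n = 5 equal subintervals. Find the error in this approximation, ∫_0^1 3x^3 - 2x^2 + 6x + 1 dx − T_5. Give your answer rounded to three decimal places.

Exact integral: ∫_0^1 f(x) dx ≈ 4.08333.
T_5 = 4.1.
Error ≈ 4.08333 − 4.1 ≈ -0.017.

-0.017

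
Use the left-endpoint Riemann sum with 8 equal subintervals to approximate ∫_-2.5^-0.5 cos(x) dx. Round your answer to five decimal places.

Δx = (-0.5 − (-2.5))/8 = 0.25.
Left endpoints: -2.5, -2.25, -2, -1.75, -1.5, -1.25, -1, -0.75.
f(-2.5) ≈ -0.80114, f(-2.25) ≈ -0.62817, f(-2) ≈ -0.41615, f(-1.75) ≈ -0.17825, f(-1.5) ≈ 0.07074, f(-1.25) ≈ 0.31532, f(-1) ≈ 0.54030, f(-0.75) ≈ 0.73169.
Sum = Δx · [f(-2.5) + f(-2.25) + f(-2) + ...].
Sum ≈ -0.09141.

-0.09141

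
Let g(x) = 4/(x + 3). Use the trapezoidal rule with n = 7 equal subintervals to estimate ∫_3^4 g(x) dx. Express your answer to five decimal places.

Δx = (4 − 3)/7 = 1/7.
g(3) = 2/3, g(22/7) = 28/43, g(23/7) = 7/11, g(24/7) = 28/45, g(25/7) = 14/23, g(26/7) = 28/47, g(27/7) = 7/12, g(4) = 4/7.
T_7 = (Δx/2)·[g(x_0) + 2g(x_1) + ... + 2g(x_{6}) + g(x_7)].
Sum ≈ 0.61665.

0.61665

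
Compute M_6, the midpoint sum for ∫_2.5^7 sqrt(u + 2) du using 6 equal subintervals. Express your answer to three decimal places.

Δu = (7 − 2.5)/6 = 0.75.
Midpoints: 2.875, 3.625, 4.375, 5.125, 5.875, 6.625.
f(2.875) ≈ 2.208, f(3.625) ≈ 2.372, f(4.375) ≈ 2.525, f(5.125) ≈ 2.669, f(5.875) ≈ 2.806, f(6.625) ≈ 2.937.
Sum = Δu · [f(2.875) + f(3.625) + f(4.375) + ...].
Sum ≈ 11.638.

11.638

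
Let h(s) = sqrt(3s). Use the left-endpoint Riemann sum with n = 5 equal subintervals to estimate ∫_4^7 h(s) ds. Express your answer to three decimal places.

11.809

Δs = (7 − 4)/5 = 0.6.
Left endpoints: 4, 4.6, 5.2, 5.8, 6.4.
h(4) ≈ 3.464, h(4.6) ≈ 3.715, h(5.2) ≈ 3.950, h(5.8) ≈ 4.171, h(6.4) ≈ 4.382.
Sum = Δs · [h(4) + h(4.6) + h(5.2) + h(5.8) + h(6.4)].
Sum ≈ 11.809.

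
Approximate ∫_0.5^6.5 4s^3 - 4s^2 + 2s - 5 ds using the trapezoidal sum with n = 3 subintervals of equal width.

1583

Δs = (6.5 − 0.5)/3 = 2.
f(0.5) = -4.5, f(2.5) = 37.5, f(4.5) = 287.5, f(6.5) = 937.5.
T_3 = (Δs/2)·[f(s_0) + 2f(s_1) + 2f(s_2) + f(s_3)].
Sum = 1583.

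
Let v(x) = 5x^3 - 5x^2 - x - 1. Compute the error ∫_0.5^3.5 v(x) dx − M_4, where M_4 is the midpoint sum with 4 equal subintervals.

Exact integral: ∫_0.5^3.5 v(x) dx = 107.25.
M_4 = 103.734375.
Error = 107.25 − 103.734375 = 3.515625.

3.515625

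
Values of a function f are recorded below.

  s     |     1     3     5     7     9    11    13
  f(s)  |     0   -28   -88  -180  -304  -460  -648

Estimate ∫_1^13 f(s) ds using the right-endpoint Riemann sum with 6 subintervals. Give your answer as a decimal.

-3416

Δs = 2.
Sum = 2·[(-28) + (-88) + (-180) + (-304) + (-460) + (-648)] = -3416.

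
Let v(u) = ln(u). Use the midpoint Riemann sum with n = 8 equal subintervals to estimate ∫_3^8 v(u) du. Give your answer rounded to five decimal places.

8.34307

Δu = (8 − 3)/8 = 0.625.
Midpoints: 3.3125, 3.9375, 4.5625, 5.1875, 5.8125, 6.4375, 7.0625, 7.6875.
v(3.3125) ≈ 1.19770, v(3.9375) ≈ 1.37055, v(4.5625) ≈ 1.51787, v(5.1875) ≈ 1.64625, v(5.8125) ≈ 1.76001, v(6.4375) ≈ 1.86214, v(7.0625) ≈ 1.95480, v(7.6875) ≈ 2.03960.
Sum = Δu · [v(3.3125) + v(3.9375) + v(4.5625) + ...].
Sum ≈ 8.34307.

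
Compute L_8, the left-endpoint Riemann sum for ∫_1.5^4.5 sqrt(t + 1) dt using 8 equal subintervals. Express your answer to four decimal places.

Δt = (4.5 − 1.5)/8 = 0.375.
Left endpoints: 1.5, 1.875, 2.25, 2.625, 3, 3.375, 3.75, 4.125.
f(1.5) ≈ 1.5811, f(1.875) ≈ 1.6956, f(2.25) ≈ 1.8028, f(2.625) ≈ 1.9039, f(3) ≈ 2.0000, f(3.375) ≈ 2.0917, f(3.75) ≈ 2.1794, f(4.125) ≈ 2.2638.
Sum = Δt · [f(1.5) + f(1.875) + f(2.25) + ...].
Sum ≈ 5.8194.

5.8194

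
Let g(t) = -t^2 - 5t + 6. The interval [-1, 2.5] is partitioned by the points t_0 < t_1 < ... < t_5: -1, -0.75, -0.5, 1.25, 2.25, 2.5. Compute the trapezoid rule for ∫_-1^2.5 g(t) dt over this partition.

Subinterval widths: 0.25, 0.25, 1.75, 1, 0.25.
g(-1) = 10, g(-0.75) = 9.1875, g(-0.5) = 8.25, g(1.25) = -1.8125, g(2.25) = -10.3125, g(2.5) = -12.75.
On each subinterval the trapezoid contributes (Δt_i/2)·[g(t_{i-1}) + g(t_i)].
Sum = 1.265625.

1.265625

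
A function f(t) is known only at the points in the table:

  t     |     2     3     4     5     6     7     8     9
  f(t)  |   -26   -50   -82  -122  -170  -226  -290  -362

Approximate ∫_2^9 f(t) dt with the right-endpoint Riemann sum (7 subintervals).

-1302

Δt = 1.
Sum = 1·[(-50) + (-82) + (-122) + (-170) + (-226) + (-290) + (-362)] = -1302.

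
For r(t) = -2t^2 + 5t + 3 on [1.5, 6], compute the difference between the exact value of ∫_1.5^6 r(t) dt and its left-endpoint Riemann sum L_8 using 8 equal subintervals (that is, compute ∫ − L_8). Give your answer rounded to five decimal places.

-12.18164

Exact integral: ∫_1.5^6 r(t) dt = -43.875.
L_8 ≈ -31.6933594.
Error ≈ -43.875 − (-31.6933594) ≈ -12.18164.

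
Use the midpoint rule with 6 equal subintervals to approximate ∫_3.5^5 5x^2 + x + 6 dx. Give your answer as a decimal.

152.2109375

Δx = (5 − 3.5)/6 = 0.25.
Midpoints: 3.625, 3.875, 4.125, 4.375, 4.625, 4.875.
f(3.625) = 75.328125, f(3.875) = 84.953125, f(4.125) = 95.203125, f(4.375) = 106.078125, f(4.625) = 117.578125, f(4.875) = 129.703125.
Sum = Δx · [f(3.625) + f(3.875) + f(4.125) + ...].
Sum = 152.2109375.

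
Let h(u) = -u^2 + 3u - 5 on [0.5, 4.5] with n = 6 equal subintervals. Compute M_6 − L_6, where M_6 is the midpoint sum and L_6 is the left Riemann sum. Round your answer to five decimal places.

M_6 ≈ -20.1851852.
L_6 ≈ -17.9629630.
M_6 − L_6 ≈ -2.22222.

-2.22222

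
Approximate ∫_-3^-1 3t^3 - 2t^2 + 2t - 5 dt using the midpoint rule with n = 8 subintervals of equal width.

Δt = (-1 − (-3))/8 = 0.25.
Midpoints: -2.875, -2.625, -2.375, -2.125, -1.875, -1.625, -1.375, -1.125.
f(-2.875) = -50469/512, f(-2.625) = -40087/512, f(-2.375) = -31345/512, f(-2.125) = -24099/512, f(-1.875) = -18205/512, f(-1.625) = -13519/512, f(-1.375) = -9897/512, f(-1.125) = -7195/512.
Sum = Δt · [f(-2.875) + f(-2.625) + f(-2.375) + ...].
Sum = -95.125.

-95.125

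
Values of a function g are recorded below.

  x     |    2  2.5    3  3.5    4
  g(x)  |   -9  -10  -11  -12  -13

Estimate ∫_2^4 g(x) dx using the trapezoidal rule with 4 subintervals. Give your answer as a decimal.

Δx = 0.5.
T_4 = (0.5/2)·[(-9) + 2·(-10) + 2·(-11) + 2·(-12) + (-13)] = -22.

-22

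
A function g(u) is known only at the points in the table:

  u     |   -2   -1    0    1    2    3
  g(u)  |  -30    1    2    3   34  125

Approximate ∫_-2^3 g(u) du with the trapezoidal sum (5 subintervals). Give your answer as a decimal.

Δu = 1.
T_5 = (1/2)·[(-30) + 2·1 + 2·2 + 2·3 + 2·34 + 125] = 87.5.

87.5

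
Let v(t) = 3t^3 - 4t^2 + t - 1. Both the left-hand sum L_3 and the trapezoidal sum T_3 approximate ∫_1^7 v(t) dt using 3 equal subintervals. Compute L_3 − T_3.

L_3 = 650.
T_3 = 1490.
L_3 − T_3 = -840.

-840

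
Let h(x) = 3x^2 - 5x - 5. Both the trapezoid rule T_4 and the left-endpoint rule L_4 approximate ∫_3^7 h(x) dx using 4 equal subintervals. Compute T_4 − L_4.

T_4 = 198.
L_4 = 148.
T_4 − L_4 = 50.

50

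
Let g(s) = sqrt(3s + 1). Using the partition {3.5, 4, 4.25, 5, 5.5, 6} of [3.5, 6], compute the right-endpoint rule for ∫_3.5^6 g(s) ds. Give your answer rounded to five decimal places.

10.00090

Subinterval widths: 0.5, 0.25, 0.75, 0.5, 0.5.
Right endpoints: 4, 4.25, 5, 5.5, 6.
g(4) ≈ 3.60555, g(4.25) ≈ 3.70810, g(5) ≈ 4.00000, g(5.5) ≈ 4.18330, g(6) ≈ 4.35890.
Sum = Σ Δs_i · g(s_i).
Sum ≈ 10.00090.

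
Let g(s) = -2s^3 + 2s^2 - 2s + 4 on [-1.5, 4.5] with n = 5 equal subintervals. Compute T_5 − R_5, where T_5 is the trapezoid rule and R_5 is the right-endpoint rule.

T_5 = -143.58.
R_5 = -242.58.
T_5 − R_5 = 99.

99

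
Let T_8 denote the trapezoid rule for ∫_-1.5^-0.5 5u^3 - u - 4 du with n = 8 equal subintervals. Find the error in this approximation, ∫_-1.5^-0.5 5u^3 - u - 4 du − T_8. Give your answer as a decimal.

Exact integral: ∫_-1.5^-0.5 f(u) du = -9.25.
T_8 = -9.2890625.
Error = -9.25 − (-9.2890625) = 0.0390625.

0.0390625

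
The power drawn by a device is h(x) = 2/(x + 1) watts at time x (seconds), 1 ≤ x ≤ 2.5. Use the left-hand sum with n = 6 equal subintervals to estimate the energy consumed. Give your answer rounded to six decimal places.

Δx = (2.5 − 1)/6 = 0.25.
Left endpoints: 1, 1.25, 1.5, 1.75, 2, 2.25.
h(1) = 1, h(1.25) = 8/9, h(1.5) = 0.8, h(1.75) = 8/11, h(2) = 2/3, h(2.25) = 8/13.
Sum = Δx · [h(1) + h(1.25) + h(1.5) + ...].
Sum ≈ 1.174553.

1.174553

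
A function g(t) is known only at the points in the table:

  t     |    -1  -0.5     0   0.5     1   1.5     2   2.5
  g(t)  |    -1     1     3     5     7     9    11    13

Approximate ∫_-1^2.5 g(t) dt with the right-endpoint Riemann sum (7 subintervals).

Δt = 0.5.
Sum = 0.5·[1 + 3 + 5 + 7 + 9 + 11 + 13] = 24.5.

24.5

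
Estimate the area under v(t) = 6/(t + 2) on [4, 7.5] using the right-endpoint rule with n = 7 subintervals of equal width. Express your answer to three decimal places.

Δt = (7.5 − 4)/7 = 0.5.
Right endpoints: 4.5, 5, 5.5, 6, 6.5, 7, 7.5.
v(4.5) = 12/13, v(5) = 6/7, v(5.5) = 0.8, v(6) = 0.75, v(6.5) = 12/17, v(7) = 2/3, v(7.5) = 12/19.
Sum = Δt · [v(4.5) + v(5) + v(5.5) + ...].
Sum ≈ 2.667.

2.667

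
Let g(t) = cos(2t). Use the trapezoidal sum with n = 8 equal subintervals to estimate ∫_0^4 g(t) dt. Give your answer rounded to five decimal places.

Δt = (4 − 0)/8 = 0.5.
g(0) ≈ 1.00000, g(0.5) ≈ 0.54030, g(1) ≈ -0.41615, g(1.5) ≈ -0.98999, g(2) ≈ -0.65364, g(2.5) ≈ 0.28366, g(3) ≈ 0.96017, g(3.5) ≈ 0.75390, g(4) ≈ -0.14550.
T_8 = (Δt/2)·[g(t_0) + 2g(t_1) + ... + 2g(t_{7}) + g(t_8)].
Sum ≈ 0.45275.

0.45275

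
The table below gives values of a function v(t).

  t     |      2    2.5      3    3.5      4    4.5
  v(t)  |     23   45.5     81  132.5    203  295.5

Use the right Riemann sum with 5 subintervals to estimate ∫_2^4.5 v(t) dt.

378.75

Δt = 0.5.
Sum = 0.5·[45.5 + 81 + 132.5 + 203 + 295.5] = 378.75.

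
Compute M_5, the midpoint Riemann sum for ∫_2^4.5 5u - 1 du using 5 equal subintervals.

Δu = (4.5 − 2)/5 = 0.5.
Midpoints: 2.25, 2.75, 3.25, 3.75, 4.25.
f(2.25) = 10.25, f(2.75) = 12.75, f(3.25) = 15.25, f(3.75) = 17.75, f(4.25) = 20.25.
Sum = Δu · [f(2.25) + f(2.75) + f(3.25) + f(3.75) + f(4.25)].
Sum = 38.125.

38.125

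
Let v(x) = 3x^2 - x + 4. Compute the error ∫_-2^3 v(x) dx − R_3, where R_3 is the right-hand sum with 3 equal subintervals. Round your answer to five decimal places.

-15.27778

Exact integral: ∫_-2^3 v(x) dx = 52.5.
R_3 ≈ 67.7777778.
Error ≈ 52.5 − 67.7777778 ≈ -15.27778.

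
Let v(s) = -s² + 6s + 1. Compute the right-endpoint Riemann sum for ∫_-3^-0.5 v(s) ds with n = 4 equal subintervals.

Δs = (-0.5 − (-3))/4 = 0.625.
Right endpoints: -2.375, -1.75, -1.125, -0.5.
v(-2.375) = -18.890625, v(-1.75) = -12.5625, v(-1.125) = -7.015625, v(-0.5) = -2.25.
Sum = Δs · [v(-2.375) + v(-1.75) + v(-1.125) + v(-0.5)].
Sum = -25.44921875.

-25.44921875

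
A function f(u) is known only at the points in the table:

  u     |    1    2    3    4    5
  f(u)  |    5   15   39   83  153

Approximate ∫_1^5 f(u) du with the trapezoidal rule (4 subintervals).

216

Δu = 1.
T_4 = (1/2)·[5 + 2·15 + 2·39 + 2·83 + 153] = 216.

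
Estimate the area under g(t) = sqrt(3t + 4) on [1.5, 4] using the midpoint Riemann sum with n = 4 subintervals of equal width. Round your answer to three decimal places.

Δt = (4 − 1.5)/4 = 0.625.
Midpoints: 1.8125, 2.4375, 3.0625, 3.6875.
g(1.8125) ≈ 3.072, g(2.4375) ≈ 3.363, g(3.0625) ≈ 3.631, g(3.6875) ≈ 3.881.
Sum = Δt · [g(1.8125) + g(2.4375) + g(3.0625) + g(3.6875)].
Sum ≈ 8.717.

8.717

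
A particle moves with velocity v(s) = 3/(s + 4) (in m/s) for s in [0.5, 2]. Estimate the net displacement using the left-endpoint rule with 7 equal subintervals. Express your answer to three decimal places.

Δs = (2 − 0.5)/7 = 3/14.
Left endpoints: 0.5, 5/7, 13/14, 8/7, 19/14, 11/7, 25/14.
v(0.5) = 2/3, v(5/7) = 7/11, v(13/14) = 14/23, v(8/7) = 7/12, v(19/14) = 0.56, v(11/7) = 7/13, v(25/14) = 14/27.
Sum = Δs · [v(0.5) + v(5/7) + v(13/14) + ...].
Sum ≈ 0.881.

0.881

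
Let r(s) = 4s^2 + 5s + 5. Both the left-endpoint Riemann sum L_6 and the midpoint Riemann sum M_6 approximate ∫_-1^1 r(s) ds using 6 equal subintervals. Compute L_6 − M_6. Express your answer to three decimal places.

L_6 ≈ 11.14815.
M_6 ≈ 12.59259.
L_6 − M_6 ≈ -1.444.

-1.444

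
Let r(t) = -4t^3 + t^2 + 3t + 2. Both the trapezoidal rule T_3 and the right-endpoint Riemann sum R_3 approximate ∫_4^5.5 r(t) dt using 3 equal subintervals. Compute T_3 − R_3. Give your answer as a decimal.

T_3 = -604.0625.
R_3 = -701.75.
T_3 − R_3 = 97.6875.

97.6875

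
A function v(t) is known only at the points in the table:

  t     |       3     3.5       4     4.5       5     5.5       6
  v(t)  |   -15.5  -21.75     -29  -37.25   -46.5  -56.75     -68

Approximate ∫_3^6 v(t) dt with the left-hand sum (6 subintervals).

-103.375

Δt = 0.5.
Sum = 0.5·[(-15.5) + (-21.75) + (-29) + (-37.25) + (-46.5) + (-56.75)] = -103.375.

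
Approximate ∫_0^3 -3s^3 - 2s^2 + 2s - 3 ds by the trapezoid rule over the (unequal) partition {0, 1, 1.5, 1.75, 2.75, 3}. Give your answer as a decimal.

-83.93359375

Subinterval widths: 1, 0.5, 0.25, 1, 0.25.
f(0) = -3, f(1) = -6, f(1.5) = -14.625, f(1.75) = -21.703125, f(2.75) = -75.015625, f(3) = -96.
On each subinterval the trapezoid contributes (Δs_i/2)·[f(s_{i-1}) + f(s_i)].
Sum = -83.93359375.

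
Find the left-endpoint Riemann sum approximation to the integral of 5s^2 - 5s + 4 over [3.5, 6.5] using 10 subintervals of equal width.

Δs = (6.5 − 3.5)/10 = 0.3.
Left endpoints: 3.5, 3.8, 4.1, 4.4, 4.7, 5, 5.3, 5.6, 5.9, 6.2.
f(3.5) = 47.75, f(3.8) = 57.2, f(4.1) = 67.55, f(4.4) = 78.8, f(4.7) = 90.95, f(5) = 104, f(5.3) = 117.95, f(5.6) = 132.8, f(5.9) = 148.55, f(6.2) = 165.2.
Sum = Δs · [f(3.5) + f(3.8) + f(4.1) + ...].
Sum = 303.225.

303.225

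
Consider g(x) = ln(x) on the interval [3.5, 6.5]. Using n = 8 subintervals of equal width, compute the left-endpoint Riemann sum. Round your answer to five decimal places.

Δx = (6.5 − 3.5)/8 = 0.375.
Left endpoints: 3.5, 3.875, 4.25, 4.625, 5, 5.375, 5.75, 6.125.
g(3.5) ≈ 1.25276, g(3.875) ≈ 1.35455, g(4.25) ≈ 1.44692, g(4.625) ≈ 1.53148, g(5) ≈ 1.60944, g(5.375) ≈ 1.68176, g(5.75) ≈ 1.74920, g(6.125) ≈ 1.81238.
Sum = Δx · [g(3.5) + g(3.875) + g(4.25) + ...].
Sum ≈ 4.66443.

4.66443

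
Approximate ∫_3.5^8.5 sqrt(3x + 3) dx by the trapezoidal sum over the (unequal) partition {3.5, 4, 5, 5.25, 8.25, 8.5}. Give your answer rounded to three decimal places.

22.739

Subinterval widths: 0.5, 1, 0.25, 3, 0.25.
f(3.5) ≈ 3.674, f(4) ≈ 3.873, f(5) ≈ 4.243, f(5.25) ≈ 4.330, f(8.25) ≈ 5.268, f(8.5) ≈ 5.339.
On each subinterval the trapezoid contributes (Δx_i/2)·[f(x_{i-1}) + f(x_i)].
Sum ≈ 22.739.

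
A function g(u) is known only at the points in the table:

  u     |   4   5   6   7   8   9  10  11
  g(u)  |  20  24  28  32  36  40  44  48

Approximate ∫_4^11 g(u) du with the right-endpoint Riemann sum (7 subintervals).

Δu = 1.
Sum = 1·[24 + 28 + 32 + 36 + 40 + 44 + 48] = 252.

252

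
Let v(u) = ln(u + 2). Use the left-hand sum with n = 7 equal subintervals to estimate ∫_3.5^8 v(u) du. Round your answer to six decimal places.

8.954759

Δu = (8 − 3.5)/7 = 9/14.
Left endpoints: 3.5, 29/7, 67/14, 38/7, 85/14, 47/7, 103/14.
v(3.5) ≈ 1.704748, v(29/7) ≈ 1.815290, v(67/14) ≈ 1.914820, v(38/7) ≈ 2.005334, v(85/14) ≈ 2.088330, v(47/7) ≈ 2.164964, v(103/14) ≈ 2.236140.
Sum = Δu · [v(3.5) + v(29/7) + v(67/14) + ...].
Sum ≈ 8.954759.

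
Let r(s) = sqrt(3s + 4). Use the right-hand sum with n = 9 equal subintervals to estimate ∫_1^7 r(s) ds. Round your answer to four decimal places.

24.4370

Δs = (7 − 1)/9 = 2/3.
Right endpoints: 5/3, 7/3, 3, 11/3, 13/3, 5, 17/3, 19/3, 7.
r(5/3) ≈ 3.0000, r(7/3) ≈ 3.3166, r(3) ≈ 3.6056, r(11/3) ≈ 3.8730, r(13/3) ≈ 4.1231, r(5) ≈ 4.3589, r(17/3) ≈ 4.5826, r(19/3) ≈ 4.7958, r(7) ≈ 5.0000.
Sum = Δs · [r(5/3) + r(7/3) + r(3) + ...].
Sum ≈ 24.4370.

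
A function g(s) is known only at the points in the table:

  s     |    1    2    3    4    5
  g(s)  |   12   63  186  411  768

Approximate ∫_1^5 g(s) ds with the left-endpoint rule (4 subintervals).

Δs = 1.
Sum = 1·[12 + 63 + 186 + 411] = 672.

672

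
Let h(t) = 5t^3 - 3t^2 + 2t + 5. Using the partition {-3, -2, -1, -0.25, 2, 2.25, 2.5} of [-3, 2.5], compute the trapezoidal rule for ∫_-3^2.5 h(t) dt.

-62.78515625

Subinterval widths: 1, 1, 0.75, 2.25, 0.25, 0.25.
h(-3) = -163, h(-2) = -51, h(-1) = -5, h(-0.25) = 4.234375, h(2) = 37, h(2.25) = 51.265625, h(2.5) = 69.375.
On each subinterval the trapezoid contributes (Δt_i/2)·[h(t_{i-1}) + h(t_i)].
Sum = -62.78515625.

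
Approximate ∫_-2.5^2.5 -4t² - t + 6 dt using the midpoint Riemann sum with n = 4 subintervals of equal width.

-9.0625

Δt = (2.5 − (-2.5))/4 = 1.25.
Midpoints: -1.875, -0.625, 0.625, 1.875.
f(-1.875) = -6.1875, f(-0.625) = 5.0625, f(0.625) = 3.8125, f(1.875) = -9.9375.
Sum = Δt · [f(-1.875) + f(-0.625) + f(0.625) + f(1.875)].
Sum = -9.0625.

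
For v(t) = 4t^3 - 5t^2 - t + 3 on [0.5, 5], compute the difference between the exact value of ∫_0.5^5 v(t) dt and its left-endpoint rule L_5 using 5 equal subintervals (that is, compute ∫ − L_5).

Exact integral: ∫_0.5^5 v(t) dt = 417.9375.
L_5 = 267.885.
Error = 417.9375 − 267.885 = 150.0525.

150.0525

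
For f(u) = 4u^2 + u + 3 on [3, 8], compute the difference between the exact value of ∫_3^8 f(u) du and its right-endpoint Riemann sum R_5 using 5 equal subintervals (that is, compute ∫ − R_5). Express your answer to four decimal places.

Exact integral: ∫_3^8 f(u) du ≈ 689.166667.
R_5 = 805.
Error ≈ 689.166667 − 805 ≈ -115.8333.

-115.8333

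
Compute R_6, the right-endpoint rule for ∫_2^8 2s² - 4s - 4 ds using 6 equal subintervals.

Δs = (8 − 2)/6 = 1.
Right endpoints: 3, 4, 5, 6, 7, 8.
f(3) = 2, f(4) = 12, f(5) = 26, f(6) = 44, f(7) = 66, f(8) = 92.
Sum = Δs · [f(3) + f(4) + f(5) + ...].
Sum = 242.

242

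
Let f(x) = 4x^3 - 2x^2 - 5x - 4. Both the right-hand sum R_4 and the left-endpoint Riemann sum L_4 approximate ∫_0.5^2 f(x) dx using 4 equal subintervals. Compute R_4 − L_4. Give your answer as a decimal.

R_4 = -1.13671875.
L_4 = -7.32421875.
R_4 − L_4 = 6.1875.

6.1875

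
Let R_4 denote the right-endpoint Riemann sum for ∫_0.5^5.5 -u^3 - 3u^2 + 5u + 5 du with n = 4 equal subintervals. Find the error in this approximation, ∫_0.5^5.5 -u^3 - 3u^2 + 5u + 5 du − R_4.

160.15625

Exact integral: ∫_0.5^5.5 f(u) du = -295.
R_4 = -455.15625.
Error = -295 − (-455.15625) = 160.15625.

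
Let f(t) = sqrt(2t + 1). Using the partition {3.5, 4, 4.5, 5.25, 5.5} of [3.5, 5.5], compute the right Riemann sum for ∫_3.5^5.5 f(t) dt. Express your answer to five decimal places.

6.49054

Subinterval widths: 0.5, 0.5, 0.75, 0.25.
Right endpoints: 4, 4.5, 5.25, 5.5.
f(4) ≈ 3.00000, f(4.5) ≈ 3.16228, f(5.25) ≈ 3.39116, f(5.5) ≈ 3.46410.
Sum = Σ Δt_i · f(t_i).
Sum ≈ 6.49054.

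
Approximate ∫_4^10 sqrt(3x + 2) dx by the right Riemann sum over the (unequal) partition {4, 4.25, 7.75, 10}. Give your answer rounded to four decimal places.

31.2753

Subinterval widths: 0.25, 3.5, 2.25.
Right endpoints: 4.25, 7.75, 10.
f(4.25) ≈ 3.8406, f(7.75) ≈ 5.0249, f(10) ≈ 5.6569.
Sum = Σ Δx_i · f(x_i).
Sum ≈ 31.2753.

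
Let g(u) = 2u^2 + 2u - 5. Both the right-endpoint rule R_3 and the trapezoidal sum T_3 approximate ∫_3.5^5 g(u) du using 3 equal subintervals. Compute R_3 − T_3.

7.125

R_3 = 67.25.
T_3 = 60.125.
R_3 − T_3 = 7.125.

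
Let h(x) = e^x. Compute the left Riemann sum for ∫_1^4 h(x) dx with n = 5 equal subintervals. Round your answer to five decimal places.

Δx = (4 − 1)/5 = 0.6.
Left endpoints: 1, 1.6, 2.2, 2.8, 3.4.
h(1) ≈ 2.71828, h(1.6) ≈ 4.95303, h(2.2) ≈ 9.02501, h(2.8) ≈ 16.44465, h(3.4) ≈ 29.96410.
Sum = Δx · [h(1) + h(1.6) + h(2.2) + h(2.8) + h(3.4)].
Sum ≈ 37.86304.

37.86304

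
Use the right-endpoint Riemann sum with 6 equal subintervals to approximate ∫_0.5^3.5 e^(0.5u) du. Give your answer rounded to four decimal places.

10.1053

Δu = (3.5 − 0.5)/6 = 0.5.
Right endpoints: 1, 1.5, 2, 2.5, 3, 3.5.
f(1) ≈ 1.6487, f(1.5) ≈ 2.1170, f(2) ≈ 2.7183, f(2.5) ≈ 3.4903, f(3) ≈ 4.4817, f(3.5) ≈ 5.7546.
Sum = Δu · [f(1) + f(1.5) + f(2) + ...].
Sum ≈ 10.1053.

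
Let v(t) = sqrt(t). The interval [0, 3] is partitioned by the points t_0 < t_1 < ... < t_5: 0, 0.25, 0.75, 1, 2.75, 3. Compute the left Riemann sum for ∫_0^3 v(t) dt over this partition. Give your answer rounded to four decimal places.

2.6311

Subinterval widths: 0.25, 0.5, 0.25, 1.75, 0.25.
Left endpoints: 0, 0.25, 0.75, 1, 2.75.
v(0) ≈ 0.0000, v(0.25) ≈ 0.5000, v(0.75) ≈ 0.8660, v(1) ≈ 1.0000, v(2.75) ≈ 1.6583.
Sum = Σ Δt_i · v(t_i).
Sum ≈ 2.6311.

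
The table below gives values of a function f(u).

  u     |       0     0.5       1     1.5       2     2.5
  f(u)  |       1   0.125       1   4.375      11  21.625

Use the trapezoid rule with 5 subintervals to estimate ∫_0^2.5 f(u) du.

13.90625

Δu = 0.5.
T_5 = (0.5/2)·[1 + 2·0.125 + 2·1 + 2·4.375 + 2·11 + 21.625] = 13.90625.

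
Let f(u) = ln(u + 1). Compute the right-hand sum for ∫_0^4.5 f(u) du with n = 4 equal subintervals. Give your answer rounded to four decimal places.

Δu = (4.5 − 0)/4 = 1.125.
Right endpoints: 1.125, 2.25, 3.375, 4.5.
f(1.125) ≈ 0.7538, f(2.25) ≈ 1.1787, f(3.375) ≈ 1.4759, f(4.5) ≈ 1.7047.
Sum = Δu · [f(1.125) + f(2.25) + f(3.375) + f(4.5)].
Sum ≈ 5.7522.

5.7522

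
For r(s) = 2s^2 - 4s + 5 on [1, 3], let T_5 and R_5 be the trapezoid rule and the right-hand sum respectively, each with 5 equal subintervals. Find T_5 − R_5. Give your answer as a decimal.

T_5 = 11.44.
R_5 = 13.04.
T_5 − R_5 = -1.6.

-1.6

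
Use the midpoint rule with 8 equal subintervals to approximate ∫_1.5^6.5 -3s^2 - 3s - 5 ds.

Δs = (6.5 − 1.5)/8 = 0.625.
Midpoints: 1.8125, 2.4375, 3.0625, 3.6875, 4.3125, 4.9375, 5.5625, 6.1875.
f(1.8125) = -20.29296875, f(2.4375) = -30.13671875, f(3.0625) = -42.32421875, f(3.6875) = -56.85546875, f(4.3125) = -73.73046875, f(4.9375) = -92.94921875, f(5.5625) = -114.51171875, f(6.1875) = -138.41796875.
Sum = Δs · [f(1.8125) + f(2.4375) + f(3.0625) + ...].
Sum = -355.76171875.

-355.76171875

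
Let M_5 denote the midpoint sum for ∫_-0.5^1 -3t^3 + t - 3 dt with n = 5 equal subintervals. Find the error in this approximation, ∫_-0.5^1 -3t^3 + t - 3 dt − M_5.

Exact integral: ∫_-0.5^1 f(t) dt = -4.828125.
M_5 = -4.8028125.
Error = -4.828125 − (-4.8028125) = -0.0253125.

-0.0253125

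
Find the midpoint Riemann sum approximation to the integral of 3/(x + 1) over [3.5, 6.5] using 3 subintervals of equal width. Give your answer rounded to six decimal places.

Δx = (6.5 − 3.5)/3 = 1.
Midpoints: 4, 5, 6.
f(4) = 0.6, f(5) = 0.5, f(6) = 3/7.
Sum = Δx · [f(4) + f(5) + f(6)].
Sum ≈ 1.528571.

1.528571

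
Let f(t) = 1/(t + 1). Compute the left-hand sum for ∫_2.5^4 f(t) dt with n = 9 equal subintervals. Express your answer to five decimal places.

0.36391

Δt = (4 − 2.5)/9 = 1/6.
Left endpoints: 2.5, 8/3, 17/6, 3, 19/6, 10/3, 3.5, 11/3, 23/6.
f(2.5) = 2/7, f(8/3) = 3/11, f(17/6) = 6/23, f(3) = 0.25, f(19/6) = 0.24, f(10/3) = 3/13, f(3.5) = 2/9, f(11/3) = 3/14, f(23/6) = 6/29.
Sum = Δt · [f(2.5) + f(8/3) + f(17/6) + ...].
Sum ≈ 0.36391.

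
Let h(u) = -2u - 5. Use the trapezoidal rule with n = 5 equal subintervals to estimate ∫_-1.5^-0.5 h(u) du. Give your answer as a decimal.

-3

Δu = (-0.5 − (-1.5))/5 = 0.2.
h(-1.5) = -2, h(-1.3) = -2.4, h(-1.1) = -2.8, h(-0.9) = -3.2, h(-0.7) = -3.6, h(-0.5) = -4.
T_5 = (Δu/2)·[h(u_0) + 2h(u_1) + ... + 2h(u_{4}) + h(u_5)].
Sum = -3.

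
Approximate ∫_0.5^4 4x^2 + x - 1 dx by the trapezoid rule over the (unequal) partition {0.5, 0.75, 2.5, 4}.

95.375

Subinterval widths: 0.25, 1.75, 1.5.
f(0.5) = 0.5, f(0.75) = 2, f(2.5) = 26.5, f(4) = 67.
On each subinterval the trapezoid contributes (Δx_i/2)·[f(x_{i-1}) + f(x_i)].
Sum = 95.375.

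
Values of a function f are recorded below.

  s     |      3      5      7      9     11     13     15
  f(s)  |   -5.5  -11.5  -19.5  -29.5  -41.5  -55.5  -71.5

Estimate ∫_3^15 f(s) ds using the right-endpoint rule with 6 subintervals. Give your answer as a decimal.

Δs = 2.
Sum = 2·[(-11.5) + (-19.5) + (-29.5) + (-41.5) + (-55.5) + (-71.5)] = -458.

-458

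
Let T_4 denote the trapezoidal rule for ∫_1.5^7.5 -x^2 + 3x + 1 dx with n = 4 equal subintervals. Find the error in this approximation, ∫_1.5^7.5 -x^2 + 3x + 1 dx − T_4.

Exact integral: ∫_1.5^7.5 f(x) dx = -52.5.
T_4 = -54.75.
Error = -52.5 − (-54.75) = 2.25.

2.25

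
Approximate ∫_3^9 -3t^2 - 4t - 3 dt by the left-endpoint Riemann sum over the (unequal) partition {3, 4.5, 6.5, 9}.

-615.875

Subinterval widths: 1.5, 2, 2.5.
Left endpoints: 3, 4.5, 6.5.
f(3) = -42, f(4.5) = -81.75, f(6.5) = -155.75.
Sum = Σ Δt_i · f(t_i).
Sum = -615.875.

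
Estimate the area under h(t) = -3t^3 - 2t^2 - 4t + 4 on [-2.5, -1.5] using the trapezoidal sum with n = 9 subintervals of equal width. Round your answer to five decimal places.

Δt = (-1.5 − (-2.5))/9 = 1/9.
h(-2.5) = 48.375, h(-43/18) = 83671/1944, h(-41/18) = 74237/1944, h(-13/6) = 811/24, h(-37/18) = 57985/1944, h(-35/18) = 51071/1944, h(-11/6) = 1663/72, h(-31/18) = 39427/1944, h(-29/18) = 34601/1944, h(-1.5) = 15.625.
T_9 = (Δt/2)·[h(t_0) + 2h(t_1) + ... + 2h(t_{8}) + h(t_9)].
Sum ≈ 29.36626.

29.36626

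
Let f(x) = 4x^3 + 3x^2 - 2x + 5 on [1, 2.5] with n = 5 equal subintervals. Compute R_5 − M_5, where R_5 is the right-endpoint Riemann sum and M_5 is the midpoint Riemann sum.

11.4975

R_5 = 66.165.
M_5 = 54.6675.
R_5 − M_5 = 11.4975.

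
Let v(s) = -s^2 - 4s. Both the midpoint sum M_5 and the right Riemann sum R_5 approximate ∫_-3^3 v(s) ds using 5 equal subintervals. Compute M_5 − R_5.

16.56

M_5 = -17.28.
R_5 = -33.84.
M_5 − R_5 = 16.56.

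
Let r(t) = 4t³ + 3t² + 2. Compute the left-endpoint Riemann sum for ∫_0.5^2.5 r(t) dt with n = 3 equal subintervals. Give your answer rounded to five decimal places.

34.94444

Δt = (2.5 − 0.5)/3 = 2/3.
Left endpoints: 0.5, 7/6, 11/6.
r(0.5) = 3.25, r(7/6) = 1343/108, r(11/6) = 3967/108.
Sum = Δt · [r(0.5) + r(7/6) + r(11/6)].
Sum ≈ 34.94444.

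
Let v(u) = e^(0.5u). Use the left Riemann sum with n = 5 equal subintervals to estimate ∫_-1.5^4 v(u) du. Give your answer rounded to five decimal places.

Δu = (4 − (-1.5))/5 = 1.1.
Left endpoints: -1.5, -0.4, 0.7, 1.8, 2.9.
v(-1.5) ≈ 0.47237, v(-0.4) ≈ 0.81873, v(0.7) ≈ 1.41907, v(1.8) ≈ 2.45960, v(2.9) ≈ 4.26311.
Sum = Δu · [v(-1.5) + v(-0.4) + v(0.7) + v(1.8) + v(2.9)].
Sum ≈ 10.37617.

10.37617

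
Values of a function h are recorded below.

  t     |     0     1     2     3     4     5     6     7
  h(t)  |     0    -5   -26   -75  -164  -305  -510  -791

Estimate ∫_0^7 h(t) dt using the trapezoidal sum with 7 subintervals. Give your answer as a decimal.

Δt = 1.
T_7 = (1/2)·[0 + 2·(-5) + 2·(-26) + 2·(-75) + 2·(-164) + 2·(-305) + 2·(-510) + (-791)] = -1480.5.

-1480.5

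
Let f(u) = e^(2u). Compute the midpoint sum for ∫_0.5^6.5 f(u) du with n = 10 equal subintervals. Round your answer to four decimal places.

Δu = (6.5 − 0.5)/10 = 0.6.
Midpoints: 0.8, 1.4, 2, 2.6, 3.2, 3.8, 4.4, 5, 5.6, 6.2.
f(0.8) ≈ 4.9530, f(1.4) ≈ 16.4446, f(2) ≈ 54.5982, f(2.6) ≈ 181.2722, f(3.2) ≈ 601.8450, f(3.8) ≈ 1998.1959, f(4.4) ≈ 6634.2440, f(5) ≈ 22026.4658, f(5.6) ≈ 73130.4418, f(6.2) ≈ 242801.6175.
Sum = Δu · [f(0.8) + f(1.4) + f(2) + ...].
Sum ≈ 208470.0469.

208470.0469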